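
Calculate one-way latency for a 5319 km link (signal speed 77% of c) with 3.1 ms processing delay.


Speed = 0.77 * 3e5 km/s = 231000 km/s
Propagation delay = 5319 / 231000 = 0.023 s = 23.026 ms
Processing delay = 3.1 ms
Total one-way latency = 26.126 ms


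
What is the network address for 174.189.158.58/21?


IP:   10101110.10111101.10011110.00111010
Mask: 11111111.11111111.11111000.00000000
AND operation:
Net:  10101110.10111101.10011000.00000000
Network: 174.189.152.0/21


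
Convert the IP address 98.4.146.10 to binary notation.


98 = 01100010
4 = 00000100
146 = 10010010
10 = 00001010
Binary: 01100010.00000100.10010010.00001010


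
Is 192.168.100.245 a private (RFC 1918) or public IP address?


RFC 1918 private ranges:
  10.0.0.0/8 (10.0.0.0 - 10.255.255.255)
  172.16.0.0/12 (172.16.0.0 - 172.31.255.255)
  192.168.0.0/16 (192.168.0.0 - 192.168.255.255)
Private (in 192.168.0.0/16)


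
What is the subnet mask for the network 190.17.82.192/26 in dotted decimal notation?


/26 means 26 network bits, 6 host bits
Binary: 11111111111111111111111111000000
Mask: 255.255.255.192


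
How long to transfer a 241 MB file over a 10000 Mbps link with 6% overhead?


Effective throughput = 10000 * (1 - 6/100) = 9400 Mbps
File size in Mb = 241 * 8 = 1928 Mb
Time = 1928 / 9400
Time = 0.2051 seconds


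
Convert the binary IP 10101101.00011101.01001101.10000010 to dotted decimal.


10101101 = 173
00011101 = 29
01001101 = 77
10000010 = 130
IP: 173.29.77.130


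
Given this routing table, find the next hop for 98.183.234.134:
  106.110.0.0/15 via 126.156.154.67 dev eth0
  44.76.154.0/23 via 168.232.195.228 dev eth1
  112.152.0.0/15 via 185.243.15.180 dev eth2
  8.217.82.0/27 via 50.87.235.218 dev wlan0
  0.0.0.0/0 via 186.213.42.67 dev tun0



Longest prefix match for 98.183.234.134:
  /15 106.110.0.0: no
  /23 44.76.154.0: no
  /15 112.152.0.0: no
  /27 8.217.82.0: no
  /0 0.0.0.0: MATCH
Selected: next-hop 186.213.42.67 via tun0 (matched /0)


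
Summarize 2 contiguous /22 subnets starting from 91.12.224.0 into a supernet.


Original prefix: /22
Number of subnets: 2 = 2^1
New prefix = 22 - 1 = 21
Supernet: 91.12.224.0/21


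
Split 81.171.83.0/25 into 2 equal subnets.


New prefix = 25 + 1 = 26
Each subnet has 64 addresses
  81.171.83.0/26
  81.171.83.64/26
Subnets: 81.171.83.0/26, 81.171.83.64/26


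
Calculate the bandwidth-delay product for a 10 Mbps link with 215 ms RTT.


BDP = bandwidth * RTT
= 10 Mbps * 215 ms
= 10 * 1e6 * 215 / 1000 bits
= 2150000 bits
= 268750 bytes
= 262.4512 KB
BDP = 2150000 bits (268750 bytes)


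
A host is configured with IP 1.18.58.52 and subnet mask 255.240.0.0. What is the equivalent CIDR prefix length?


Binary: 11111111.11110000.00000000.00000000
Count leading 1s
Prefix: /12


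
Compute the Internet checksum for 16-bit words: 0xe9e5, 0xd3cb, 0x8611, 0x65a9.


Sum all words (with carry folding):
+ 0xe9e5 = 0xe9e5
+ 0xd3cb = 0xbdb1
+ 0x8611 = 0x43c3
+ 0x65a9 = 0xa96c
One's complement: ~0xa96c
Checksum = 0x5693


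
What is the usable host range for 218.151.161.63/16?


Network: 218.151.0.0
Broadcast: 218.151.255.255
First usable = network + 1
Last usable = broadcast - 1
Range: 218.151.0.1 to 218.151.255.254


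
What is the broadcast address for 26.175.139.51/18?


Network: 26.175.128.0/18
Host bits = 14
Set all host bits to 1:
Broadcast: 26.175.191.255


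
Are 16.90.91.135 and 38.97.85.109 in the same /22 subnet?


Mask: 255.255.252.0
16.90.91.135 AND mask = 16.90.88.0
38.97.85.109 AND mask = 38.97.84.0
No, different subnets (16.90.88.0 vs 38.97.84.0)


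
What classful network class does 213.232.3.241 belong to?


First octet: 213
Binary: 11010101
110xxxxx -> Class C (192-223)
Class C, default mask 255.255.255.0 (/24)


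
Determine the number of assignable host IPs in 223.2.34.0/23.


Host bits = 32 - 23 = 9
Total addresses = 2^9 = 512
Usable = total - 2 (network and broadcast)
Usable hosts: 510


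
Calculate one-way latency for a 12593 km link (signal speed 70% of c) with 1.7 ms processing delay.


Speed = 0.7 * 3e5 km/s = 210000 km/s
Propagation delay = 12593 / 210000 = 0.06 s = 59.9667 ms
Processing delay = 1.7 ms
Total one-way latency = 61.6667 ms


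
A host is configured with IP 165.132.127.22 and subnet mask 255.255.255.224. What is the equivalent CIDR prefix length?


Binary: 11111111.11111111.11111111.11100000
Count leading 1s
Prefix: /27


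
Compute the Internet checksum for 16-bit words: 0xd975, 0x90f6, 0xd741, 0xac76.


Sum all words (with carry folding):
+ 0xd975 = 0xd975
+ 0x90f6 = 0x6a6c
+ 0xd741 = 0x41ae
+ 0xac76 = 0xee24
One's complement: ~0xee24
Checksum = 0x11db


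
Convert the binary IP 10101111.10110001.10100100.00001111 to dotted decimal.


10101111 = 175
10110001 = 177
10100100 = 164
00001111 = 15
IP: 175.177.164.15


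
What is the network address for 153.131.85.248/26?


IP:   10011001.10000011.01010101.11111000
Mask: 11111111.11111111.11111111.11000000
AND operation:
Net:  10011001.10000011.01010101.11000000
Network: 153.131.85.192/26


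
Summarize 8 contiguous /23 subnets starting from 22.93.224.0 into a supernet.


Original prefix: /23
Number of subnets: 8 = 2^3
New prefix = 23 - 3 = 20
Supernet: 22.93.224.0/20


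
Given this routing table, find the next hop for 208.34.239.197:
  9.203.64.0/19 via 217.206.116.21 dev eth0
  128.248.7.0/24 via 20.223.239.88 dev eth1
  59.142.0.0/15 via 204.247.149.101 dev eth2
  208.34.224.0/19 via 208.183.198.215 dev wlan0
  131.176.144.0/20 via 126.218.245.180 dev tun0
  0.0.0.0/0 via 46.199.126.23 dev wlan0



Longest prefix match for 208.34.239.197:
  /19 9.203.64.0: no
  /24 128.248.7.0: no
  /15 59.142.0.0: no
  /19 208.34.224.0: MATCH
  /20 131.176.144.0: no
  /0 0.0.0.0: MATCH
Selected: next-hop 208.183.198.215 via wlan0 (matched /19)


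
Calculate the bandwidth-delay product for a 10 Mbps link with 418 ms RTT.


BDP = bandwidth * RTT
= 10 Mbps * 418 ms
= 10 * 1e6 * 418 / 1000 bits
= 4180000 bits
= 522500 bytes
= 510.2539 KB
BDP = 4180000 bits (522500 bytes)


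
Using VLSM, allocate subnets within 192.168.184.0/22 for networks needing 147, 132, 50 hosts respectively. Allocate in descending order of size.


147 hosts -> /24 (254 usable): 192.168.184.0/24
132 hosts -> /24 (254 usable): 192.168.185.0/24
50 hosts -> /26 (62 usable): 192.168.186.0/26
Allocation: 192.168.184.0/24 (147 hosts, 254 usable); 192.168.185.0/24 (132 hosts, 254 usable); 192.168.186.0/26 (50 hosts, 62 usable)


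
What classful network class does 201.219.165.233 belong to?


First octet: 201
Binary: 11001001
110xxxxx -> Class C (192-223)
Class C, default mask 255.255.255.0 (/24)


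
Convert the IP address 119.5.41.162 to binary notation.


119 = 01110111
5 = 00000101
41 = 00101001
162 = 10100010
Binary: 01110111.00000101.00101001.10100010


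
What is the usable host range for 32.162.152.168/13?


Network: 32.160.0.0
Broadcast: 32.167.255.255
First usable = network + 1
Last usable = broadcast - 1
Range: 32.160.0.1 to 32.167.255.254


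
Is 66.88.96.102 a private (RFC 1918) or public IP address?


RFC 1918 private ranges:
  10.0.0.0/8 (10.0.0.0 - 10.255.255.255)
  172.16.0.0/12 (172.16.0.0 - 172.31.255.255)
  192.168.0.0/16 (192.168.0.0 - 192.168.255.255)
Public (not in any RFC 1918 range)


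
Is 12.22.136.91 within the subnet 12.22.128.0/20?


Subnet network: 12.22.128.0
Test IP AND mask: 12.22.128.0
Yes, 12.22.136.91 is in 12.22.128.0/20


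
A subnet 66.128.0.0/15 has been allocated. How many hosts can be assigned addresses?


Host bits = 32 - 15 = 17
Total addresses = 2^17 = 131072
Usable = total - 2 (network and broadcast)
Usable hosts: 131070


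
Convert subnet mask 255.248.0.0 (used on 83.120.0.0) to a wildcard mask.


Subnet mask: 255.248.0.0
Wildcard = 255.255.255.255 - subnet mask
255 - 255 = 0
255 - 248 = 7
255 - 0 = 255
255 - 0 = 255
Wildcard: 0.7.255.255


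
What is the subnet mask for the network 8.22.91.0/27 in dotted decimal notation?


/27 means 27 network bits, 5 host bits
Binary: 11111111111111111111111111100000
Mask: 255.255.255.224


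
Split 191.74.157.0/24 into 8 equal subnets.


New prefix = 24 + 3 = 27
Each subnet has 32 addresses
  191.74.157.0/27
  191.74.157.32/27
  191.74.157.64/27
  191.74.157.96/27
  191.74.157.128/27
  191.74.157.160/27
  191.74.157.192/27
  191.74.157.224/27
Subnets: 191.74.157.0/27, 191.74.157.32/27, 191.74.157.64/27, 191.74.157.96/27, 191.74.157.128/27, 191.74.157.160/27, 191.74.157.192/27, 191.74.157.224/27


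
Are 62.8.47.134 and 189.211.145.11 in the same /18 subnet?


Mask: 255.255.192.0
62.8.47.134 AND mask = 62.8.0.0
189.211.145.11 AND mask = 189.211.128.0
No, different subnets (62.8.0.0 vs 189.211.128.0)


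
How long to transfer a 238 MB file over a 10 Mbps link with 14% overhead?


Effective throughput = 10 * (1 - 14/100) = 8.6 Mbps
File size in Mb = 238 * 8 = 1904 Mb
Time = 1904 / 8.6
Time = 221.3953 seconds


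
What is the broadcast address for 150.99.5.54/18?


Network: 150.99.0.0/18
Host bits = 14
Set all host bits to 1:
Broadcast: 150.99.63.255


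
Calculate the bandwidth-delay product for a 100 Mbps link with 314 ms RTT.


BDP = bandwidth * RTT
= 100 Mbps * 314 ms
= 100 * 1e6 * 314 / 1000 bits
= 31400000 bits
= 3925000 bytes
= 3833.0078 KB
BDP = 31400000 bits (3925000 bytes)


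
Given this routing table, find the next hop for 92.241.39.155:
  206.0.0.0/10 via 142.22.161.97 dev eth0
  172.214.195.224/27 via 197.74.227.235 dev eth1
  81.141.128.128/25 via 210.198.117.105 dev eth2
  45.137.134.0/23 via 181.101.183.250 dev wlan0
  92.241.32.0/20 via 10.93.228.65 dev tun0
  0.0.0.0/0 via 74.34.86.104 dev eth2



Longest prefix match for 92.241.39.155:
  /10 206.0.0.0: no
  /27 172.214.195.224: no
  /25 81.141.128.128: no
  /23 45.137.134.0: no
  /20 92.241.32.0: MATCH
  /0 0.0.0.0: MATCH
Selected: next-hop 10.93.228.65 via tun0 (matched /20)


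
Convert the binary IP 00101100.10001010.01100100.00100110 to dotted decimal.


00101100 = 44
10001010 = 138
01100100 = 100
00100110 = 38
IP: 44.138.100.38


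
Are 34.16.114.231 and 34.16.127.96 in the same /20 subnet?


Mask: 255.255.240.0
34.16.114.231 AND mask = 34.16.112.0
34.16.127.96 AND mask = 34.16.112.0
Yes, same subnet (34.16.112.0)


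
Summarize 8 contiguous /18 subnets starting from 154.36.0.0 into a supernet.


Original prefix: /18
Number of subnets: 8 = 2^3
New prefix = 18 - 3 = 15
Supernet: 154.36.0.0/15


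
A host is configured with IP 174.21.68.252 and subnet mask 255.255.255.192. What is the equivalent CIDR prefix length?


Binary: 11111111.11111111.11111111.11000000
Count leading 1s
Prefix: /26


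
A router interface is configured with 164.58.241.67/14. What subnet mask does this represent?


/14 means 14 network bits, 18 host bits
Binary: 11111111111111000000000000000000
Mask: 255.252.0.0


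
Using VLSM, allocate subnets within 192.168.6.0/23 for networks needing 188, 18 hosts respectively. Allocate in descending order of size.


188 hosts -> /24 (254 usable): 192.168.6.0/24
18 hosts -> /27 (30 usable): 192.168.7.0/27
Allocation: 192.168.6.0/24 (188 hosts, 254 usable); 192.168.7.0/27 (18 hosts, 30 usable)


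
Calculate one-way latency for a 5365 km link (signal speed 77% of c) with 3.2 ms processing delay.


Speed = 0.77 * 3e5 km/s = 231000 km/s
Propagation delay = 5365 / 231000 = 0.0232 s = 23.2251 ms
Processing delay = 3.2 ms
Total one-way latency = 26.4251 ms


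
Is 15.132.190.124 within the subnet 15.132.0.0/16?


Subnet network: 15.132.0.0
Test IP AND mask: 15.132.0.0
Yes, 15.132.190.124 is in 15.132.0.0/16


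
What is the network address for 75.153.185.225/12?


IP:   01001011.10011001.10111001.11100001
Mask: 11111111.11110000.00000000.00000000
AND operation:
Net:  01001011.10010000.00000000.00000000
Network: 75.144.0.0/12


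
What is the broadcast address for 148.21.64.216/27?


Network: 148.21.64.192/27
Host bits = 5
Set all host bits to 1:
Broadcast: 148.21.64.223


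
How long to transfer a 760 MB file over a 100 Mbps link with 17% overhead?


Effective throughput = 100 * (1 - 17/100) = 83 Mbps
File size in Mb = 760 * 8 = 6080 Mb
Time = 6080 / 83
Time = 73.253 seconds


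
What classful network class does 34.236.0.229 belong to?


First octet: 34
Binary: 00100010
0xxxxxxx -> Class A (1-126)
Class A, default mask 255.0.0.0 (/8)


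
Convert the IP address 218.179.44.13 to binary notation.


218 = 11011010
179 = 10110011
44 = 00101100
13 = 00001101
Binary: 11011010.10110011.00101100.00001101


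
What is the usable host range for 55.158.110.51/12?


Network: 55.144.0.0
Broadcast: 55.159.255.255
First usable = network + 1
Last usable = broadcast - 1
Range: 55.144.0.1 to 55.159.255.254


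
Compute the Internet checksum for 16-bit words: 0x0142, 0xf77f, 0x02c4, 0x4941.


Sum all words (with carry folding):
+ 0x0142 = 0x0142
+ 0xf77f = 0xf8c1
+ 0x02c4 = 0xfb85
+ 0x4941 = 0x44c7
One's complement: ~0x44c7
Checksum = 0xbb38


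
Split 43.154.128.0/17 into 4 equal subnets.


New prefix = 17 + 2 = 19
Each subnet has 8192 addresses
  43.154.128.0/19
  43.154.160.0/19
  43.154.192.0/19
  43.154.224.0/19
Subnets: 43.154.128.0/19, 43.154.160.0/19, 43.154.192.0/19, 43.154.224.0/19


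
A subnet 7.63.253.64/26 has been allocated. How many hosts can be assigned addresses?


Host bits = 32 - 26 = 6
Total addresses = 2^6 = 64
Usable = total - 2 (network and broadcast)
Usable hosts: 62


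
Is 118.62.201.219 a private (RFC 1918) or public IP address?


RFC 1918 private ranges:
  10.0.0.0/8 (10.0.0.0 - 10.255.255.255)
  172.16.0.0/12 (172.16.0.0 - 172.31.255.255)
  192.168.0.0/16 (192.168.0.0 - 192.168.255.255)
Public (not in any RFC 1918 range)


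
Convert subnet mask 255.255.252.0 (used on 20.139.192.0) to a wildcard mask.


Subnet mask: 255.255.252.0
Wildcard = 255.255.255.255 - subnet mask
255 - 255 = 0
255 - 255 = 0
255 - 252 = 3
255 - 0 = 255
Wildcard: 0.0.3.255


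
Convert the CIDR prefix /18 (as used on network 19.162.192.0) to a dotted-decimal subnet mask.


/18 means 18 network bits, 14 host bits
Binary: 11111111111111111100000000000000
Mask: 255.255.192.0


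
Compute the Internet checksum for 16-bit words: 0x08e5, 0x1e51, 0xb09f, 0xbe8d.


Sum all words (with carry folding):
+ 0x08e5 = 0x08e5
+ 0x1e51 = 0x2736
+ 0xb09f = 0xd7d5
+ 0xbe8d = 0x9663
One's complement: ~0x9663
Checksum = 0x699c


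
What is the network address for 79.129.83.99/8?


IP:   01001111.10000001.01010011.01100011
Mask: 11111111.00000000.00000000.00000000
AND operation:
Net:  01001111.00000000.00000000.00000000
Network: 79.0.0.0/8


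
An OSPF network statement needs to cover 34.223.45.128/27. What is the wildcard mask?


Subnet mask: 255.255.255.224
Wildcard = 255.255.255.255 - subnet mask
255 - 255 = 0
255 - 255 = 0
255 - 255 = 0
255 - 224 = 31
Wildcard: 0.0.0.31


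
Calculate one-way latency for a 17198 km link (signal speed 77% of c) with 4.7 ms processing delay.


Speed = 0.77 * 3e5 km/s = 231000 km/s
Propagation delay = 17198 / 231000 = 0.0745 s = 74.4502 ms
Processing delay = 4.7 ms
Total one-way latency = 79.1502 ms


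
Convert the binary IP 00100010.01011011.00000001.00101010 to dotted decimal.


00100010 = 34
01011011 = 91
00000001 = 1
00101010 = 42
IP: 34.91.1.42


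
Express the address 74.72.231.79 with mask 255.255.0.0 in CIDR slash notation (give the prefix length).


Binary: 11111111.11111111.00000000.00000000
Count leading 1s
Prefix: /16


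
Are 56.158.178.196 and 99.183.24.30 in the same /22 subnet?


Mask: 255.255.252.0
56.158.178.196 AND mask = 56.158.176.0
99.183.24.30 AND mask = 99.183.24.0
No, different subnets (56.158.176.0 vs 99.183.24.0)


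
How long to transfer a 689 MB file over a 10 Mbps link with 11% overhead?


Effective throughput = 10 * (1 - 11/100) = 8.9 Mbps
File size in Mb = 689 * 8 = 5512 Mb
Time = 5512 / 8.9
Time = 619.3258 seconds


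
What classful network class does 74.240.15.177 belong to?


First octet: 74
Binary: 01001010
0xxxxxxx -> Class A (1-126)
Class A, default mask 255.0.0.0 (/8)


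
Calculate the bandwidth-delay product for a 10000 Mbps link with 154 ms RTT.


BDP = bandwidth * RTT
= 10000 Mbps * 154 ms
= 10000 * 1e6 * 154 / 1000 bits
= 1540000000 bits
= 192500000 bytes
= 187988.2812 KB
BDP = 1540000000 bits (192500000 bytes)


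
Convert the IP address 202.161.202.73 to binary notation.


202 = 11001010
161 = 10100001
202 = 11001010
73 = 01001001
Binary: 11001010.10100001.11001010.01001001


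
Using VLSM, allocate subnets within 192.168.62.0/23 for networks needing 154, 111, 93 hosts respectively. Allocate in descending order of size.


154 hosts -> /24 (254 usable): 192.168.62.0/24
111 hosts -> /25 (126 usable): 192.168.63.0/25
93 hosts -> /25 (126 usable): 192.168.63.128/25
Allocation: 192.168.62.0/24 (154 hosts, 254 usable); 192.168.63.0/25 (111 hosts, 126 usable); 192.168.63.128/25 (93 hosts, 126 usable)


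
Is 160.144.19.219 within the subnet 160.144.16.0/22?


Subnet network: 160.144.16.0
Test IP AND mask: 160.144.16.0
Yes, 160.144.19.219 is in 160.144.16.0/22


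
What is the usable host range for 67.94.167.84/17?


Network: 67.94.128.0
Broadcast: 67.94.255.255
First usable = network + 1
Last usable = broadcast - 1
Range: 67.94.128.1 to 67.94.255.254


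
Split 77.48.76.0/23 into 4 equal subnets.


New prefix = 23 + 2 = 25
Each subnet has 128 addresses
  77.48.76.0/25
  77.48.76.128/25
  77.48.77.0/25
  77.48.77.128/25
Subnets: 77.48.76.0/25, 77.48.76.128/25, 77.48.77.0/25, 77.48.77.128/25


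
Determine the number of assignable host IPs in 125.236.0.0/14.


Host bits = 32 - 14 = 18
Total addresses = 2^18 = 262144
Usable = total - 2 (network and broadcast)
Usable hosts: 262142


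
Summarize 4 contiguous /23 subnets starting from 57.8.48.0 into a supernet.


Original prefix: /23
Number of subnets: 4 = 2^2
New prefix = 23 - 2 = 21
Supernet: 57.8.48.0/21


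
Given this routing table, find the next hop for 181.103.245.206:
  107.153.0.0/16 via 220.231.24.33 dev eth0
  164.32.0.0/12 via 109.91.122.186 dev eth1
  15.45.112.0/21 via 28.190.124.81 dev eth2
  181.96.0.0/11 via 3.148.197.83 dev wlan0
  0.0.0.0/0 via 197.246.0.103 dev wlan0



Longest prefix match for 181.103.245.206:
  /16 107.153.0.0: no
  /12 164.32.0.0: no
  /21 15.45.112.0: no
  /11 181.96.0.0: MATCH
  /0 0.0.0.0: MATCH
Selected: next-hop 3.148.197.83 via wlan0 (matched /11)


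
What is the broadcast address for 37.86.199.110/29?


Network: 37.86.199.104/29
Host bits = 3
Set all host bits to 1:
Broadcast: 37.86.199.111


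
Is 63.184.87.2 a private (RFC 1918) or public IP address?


RFC 1918 private ranges:
  10.0.0.0/8 (10.0.0.0 - 10.255.255.255)
  172.16.0.0/12 (172.16.0.0 - 172.31.255.255)
  192.168.0.0/16 (192.168.0.0 - 192.168.255.255)
Public (not in any RFC 1918 range)


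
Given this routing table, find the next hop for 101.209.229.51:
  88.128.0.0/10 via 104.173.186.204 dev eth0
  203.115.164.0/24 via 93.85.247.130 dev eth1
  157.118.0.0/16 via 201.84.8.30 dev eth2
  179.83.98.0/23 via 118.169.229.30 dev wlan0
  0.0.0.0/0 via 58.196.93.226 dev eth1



Longest prefix match for 101.209.229.51:
  /10 88.128.0.0: no
  /24 203.115.164.0: no
  /16 157.118.0.0: no
  /23 179.83.98.0: no
  /0 0.0.0.0: MATCH
Selected: next-hop 58.196.93.226 via eth1 (matched /0)


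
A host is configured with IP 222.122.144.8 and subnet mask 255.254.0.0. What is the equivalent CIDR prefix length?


Binary: 11111111.11111110.00000000.00000000
Count leading 1s
Prefix: /15


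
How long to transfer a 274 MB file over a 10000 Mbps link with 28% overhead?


Effective throughput = 10000 * (1 - 28/100) = 7200 Mbps
File size in Mb = 274 * 8 = 2192 Mb
Time = 2192 / 7200
Time = 0.3044 seconds


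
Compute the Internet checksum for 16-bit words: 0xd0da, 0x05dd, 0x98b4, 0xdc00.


Sum all words (with carry folding):
+ 0xd0da = 0xd0da
+ 0x05dd = 0xd6b7
+ 0x98b4 = 0x6f6c
+ 0xdc00 = 0x4b6d
One's complement: ~0x4b6d
Checksum = 0xb492


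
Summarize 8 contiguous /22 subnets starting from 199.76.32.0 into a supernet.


Original prefix: /22
Number of subnets: 8 = 2^3
New prefix = 22 - 3 = 19
Supernet: 199.76.32.0/19


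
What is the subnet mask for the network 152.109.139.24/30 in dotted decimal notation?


/30 means 30 network bits, 2 host bits
Binary: 11111111111111111111111111111100
Mask: 255.255.255.252


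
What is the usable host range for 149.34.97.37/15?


Network: 149.34.0.0
Broadcast: 149.35.255.255
First usable = network + 1
Last usable = broadcast - 1
Range: 149.34.0.1 to 149.35.255.254


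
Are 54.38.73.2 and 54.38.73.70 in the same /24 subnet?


Mask: 255.255.255.0
54.38.73.2 AND mask = 54.38.73.0
54.38.73.70 AND mask = 54.38.73.0
Yes, same subnet (54.38.73.0)


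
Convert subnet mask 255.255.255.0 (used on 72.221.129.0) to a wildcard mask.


Subnet mask: 255.255.255.0
Wildcard = 255.255.255.255 - subnet mask
255 - 255 = 0
255 - 255 = 0
255 - 255 = 0
255 - 0 = 255
Wildcard: 0.0.0.255


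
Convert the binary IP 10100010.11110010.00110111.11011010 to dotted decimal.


10100010 = 162
11110010 = 242
00110111 = 55
11011010 = 218
IP: 162.242.55.218


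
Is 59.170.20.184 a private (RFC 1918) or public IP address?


RFC 1918 private ranges:
  10.0.0.0/8 (10.0.0.0 - 10.255.255.255)
  172.16.0.0/12 (172.16.0.0 - 172.31.255.255)
  192.168.0.0/16 (192.168.0.0 - 192.168.255.255)
Public (not in any RFC 1918 range)


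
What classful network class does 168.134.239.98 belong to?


First octet: 168
Binary: 10101000
10xxxxxx -> Class B (128-191)
Class B, default mask 255.255.0.0 (/16)


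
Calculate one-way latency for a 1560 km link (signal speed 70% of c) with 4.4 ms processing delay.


Speed = 0.7 * 3e5 km/s = 210000 km/s
Propagation delay = 1560 / 210000 = 0.0074 s = 7.4286 ms
Processing delay = 4.4 ms
Total one-way latency = 11.8286 ms


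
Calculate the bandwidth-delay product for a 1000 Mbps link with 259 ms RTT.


BDP = bandwidth * RTT
= 1000 Mbps * 259 ms
= 1000 * 1e6 * 259 / 1000 bits
= 259000000 bits
= 32375000 bytes
= 31616.2109 KB
BDP = 259000000 bits (32375000 bytes)


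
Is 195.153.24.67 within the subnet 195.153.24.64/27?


Subnet network: 195.153.24.64
Test IP AND mask: 195.153.24.64
Yes, 195.153.24.67 is in 195.153.24.64/27


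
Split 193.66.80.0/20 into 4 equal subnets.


New prefix = 20 + 2 = 22
Each subnet has 1024 addresses
  193.66.80.0/22
  193.66.84.0/22
  193.66.88.0/22
  193.66.92.0/22
Subnets: 193.66.80.0/22, 193.66.84.0/22, 193.66.88.0/22, 193.66.92.0/22


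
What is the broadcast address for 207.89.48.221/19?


Network: 207.89.32.0/19
Host bits = 13
Set all host bits to 1:
Broadcast: 207.89.63.255


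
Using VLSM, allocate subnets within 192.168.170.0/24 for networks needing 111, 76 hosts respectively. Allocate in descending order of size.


111 hosts -> /25 (126 usable): 192.168.170.0/25
76 hosts -> /25 (126 usable): 192.168.170.128/25
Allocation: 192.168.170.0/25 (111 hosts, 126 usable); 192.168.170.128/25 (76 hosts, 126 usable)


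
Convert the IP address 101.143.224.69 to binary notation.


101 = 01100101
143 = 10001111
224 = 11100000
69 = 01000101
Binary: 01100101.10001111.11100000.01000101


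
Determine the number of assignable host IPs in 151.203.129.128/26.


Host bits = 32 - 26 = 6
Total addresses = 2^6 = 64
Usable = total - 2 (network and broadcast)
Usable hosts: 62


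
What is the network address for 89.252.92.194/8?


IP:   01011001.11111100.01011100.11000010
Mask: 11111111.00000000.00000000.00000000
AND operation:
Net:  01011001.00000000.00000000.00000000
Network: 89.0.0.0/8


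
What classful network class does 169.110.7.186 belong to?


First octet: 169
Binary: 10101001
10xxxxxx -> Class B (128-191)
Class B, default mask 255.255.0.0 (/16)


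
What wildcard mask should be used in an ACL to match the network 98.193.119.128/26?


Subnet mask: 255.255.255.192
Wildcard = 255.255.255.255 - subnet mask
255 - 255 = 0
255 - 255 = 0
255 - 255 = 0
255 - 192 = 63
Wildcard: 0.0.0.63


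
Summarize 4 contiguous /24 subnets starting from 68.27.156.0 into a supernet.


Original prefix: /24
Number of subnets: 4 = 2^2
New prefix = 24 - 2 = 22
Supernet: 68.27.156.0/22


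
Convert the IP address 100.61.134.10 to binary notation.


100 = 01100100
61 = 00111101
134 = 10000110
10 = 00001010
Binary: 01100100.00111101.10000110.00001010


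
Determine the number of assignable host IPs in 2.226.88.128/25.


Host bits = 32 - 25 = 7
Total addresses = 2^7 = 128
Usable = total - 2 (network and broadcast)
Usable hosts: 126


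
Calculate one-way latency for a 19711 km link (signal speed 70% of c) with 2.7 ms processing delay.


Speed = 0.7 * 3e5 km/s = 210000 km/s
Propagation delay = 19711 / 210000 = 0.0939 s = 93.8619 ms
Processing delay = 2.7 ms
Total one-way latency = 96.5619 ms


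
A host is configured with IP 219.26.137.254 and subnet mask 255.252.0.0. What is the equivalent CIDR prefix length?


Binary: 11111111.11111100.00000000.00000000
Count leading 1s
Prefix: /14


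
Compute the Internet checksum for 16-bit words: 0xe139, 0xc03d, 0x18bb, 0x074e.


Sum all words (with carry folding):
+ 0xe139 = 0xe139
+ 0xc03d = 0xa177
+ 0x18bb = 0xba32
+ 0x074e = 0xc180
One's complement: ~0xc180
Checksum = 0x3e7f


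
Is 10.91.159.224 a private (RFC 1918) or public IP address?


RFC 1918 private ranges:
  10.0.0.0/8 (10.0.0.0 - 10.255.255.255)
  172.16.0.0/12 (172.16.0.0 - 172.31.255.255)
  192.168.0.0/16 (192.168.0.0 - 192.168.255.255)
Private (in 10.0.0.0/8)


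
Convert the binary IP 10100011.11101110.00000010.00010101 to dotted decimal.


10100011 = 163
11101110 = 238
00000010 = 2
00010101 = 21
IP: 163.238.2.21


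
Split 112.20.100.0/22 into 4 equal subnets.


New prefix = 22 + 2 = 24
Each subnet has 256 addresses
  112.20.100.0/24
  112.20.101.0/24
  112.20.102.0/24
  112.20.103.0/24
Subnets: 112.20.100.0/24, 112.20.101.0/24, 112.20.102.0/24, 112.20.103.0/24


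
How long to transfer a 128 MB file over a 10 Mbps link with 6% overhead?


Effective throughput = 10 * (1 - 6/100) = 9.4 Mbps
File size in Mb = 128 * 8 = 1024 Mb
Time = 1024 / 9.4
Time = 108.9362 seconds


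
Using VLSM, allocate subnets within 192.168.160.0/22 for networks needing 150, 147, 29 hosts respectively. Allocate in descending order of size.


150 hosts -> /24 (254 usable): 192.168.160.0/24
147 hosts -> /24 (254 usable): 192.168.161.0/24
29 hosts -> /27 (30 usable): 192.168.162.0/27
Allocation: 192.168.160.0/24 (150 hosts, 254 usable); 192.168.161.0/24 (147 hosts, 254 usable); 192.168.162.0/27 (29 hosts, 30 usable)


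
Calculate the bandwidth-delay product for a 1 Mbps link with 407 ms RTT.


BDP = bandwidth * RTT
= 1 Mbps * 407 ms
= 1 * 1e6 * 407 / 1000 bits
= 407000 bits
= 50875 bytes
= 49.6826 KB
BDP = 407000 bits (50875 bytes)


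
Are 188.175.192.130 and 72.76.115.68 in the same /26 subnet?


Mask: 255.255.255.192
188.175.192.130 AND mask = 188.175.192.128
72.76.115.68 AND mask = 72.76.115.64
No, different subnets (188.175.192.128 vs 72.76.115.64)


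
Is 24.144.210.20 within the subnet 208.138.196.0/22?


Subnet network: 208.138.196.0
Test IP AND mask: 24.144.208.0
No, 24.144.210.20 is not in 208.138.196.0/22


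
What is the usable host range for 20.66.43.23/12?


Network: 20.64.0.0
Broadcast: 20.79.255.255
First usable = network + 1
Last usable = broadcast - 1
Range: 20.64.0.1 to 20.79.255.254


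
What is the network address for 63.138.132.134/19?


IP:   00111111.10001010.10000100.10000110
Mask: 11111111.11111111.11100000.00000000
AND operation:
Net:  00111111.10001010.10000000.00000000
Network: 63.138.128.0/19


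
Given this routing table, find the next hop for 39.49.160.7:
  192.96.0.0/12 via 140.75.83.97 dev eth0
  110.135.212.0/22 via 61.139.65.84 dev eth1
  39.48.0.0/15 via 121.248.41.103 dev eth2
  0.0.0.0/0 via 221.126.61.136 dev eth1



Longest prefix match for 39.49.160.7:
  /12 192.96.0.0: no
  /22 110.135.212.0: no
  /15 39.48.0.0: MATCH
  /0 0.0.0.0: MATCH
Selected: next-hop 121.248.41.103 via eth2 (matched /15)


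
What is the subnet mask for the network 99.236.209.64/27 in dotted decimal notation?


/27 means 27 network bits, 5 host bits
Binary: 11111111111111111111111111100000
Mask: 255.255.255.224


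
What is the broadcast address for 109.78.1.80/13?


Network: 109.72.0.0/13
Host bits = 19
Set all host bits to 1:
Broadcast: 109.79.255.255


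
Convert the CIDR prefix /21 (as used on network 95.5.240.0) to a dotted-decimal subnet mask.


/21 means 21 network bits, 11 host bits
Binary: 11111111111111111111100000000000
Mask: 255.255.248.0


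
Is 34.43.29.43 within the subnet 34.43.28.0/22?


Subnet network: 34.43.28.0
Test IP AND mask: 34.43.28.0
Yes, 34.43.29.43 is in 34.43.28.0/22


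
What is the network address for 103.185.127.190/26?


IP:   01100111.10111001.01111111.10111110
Mask: 11111111.11111111.11111111.11000000
AND operation:
Net:  01100111.10111001.01111111.10000000
Network: 103.185.127.128/26


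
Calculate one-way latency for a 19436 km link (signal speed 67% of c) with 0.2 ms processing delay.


Speed = 0.67 * 3e5 km/s = 201000 km/s
Propagation delay = 19436 / 201000 = 0.0967 s = 96.6965 ms
Processing delay = 0.2 ms
Total one-way latency = 96.8965 ms


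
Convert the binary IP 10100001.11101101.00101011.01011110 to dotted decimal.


10100001 = 161
11101101 = 237
00101011 = 43
01011110 = 94
IP: 161.237.43.94


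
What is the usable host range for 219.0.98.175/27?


Network: 219.0.98.160
Broadcast: 219.0.98.191
First usable = network + 1
Last usable = broadcast - 1
Range: 219.0.98.161 to 219.0.98.190


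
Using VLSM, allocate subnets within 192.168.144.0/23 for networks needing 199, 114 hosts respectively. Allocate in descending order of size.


199 hosts -> /24 (254 usable): 192.168.144.0/24
114 hosts -> /25 (126 usable): 192.168.145.0/25
Allocation: 192.168.144.0/24 (199 hosts, 254 usable); 192.168.145.0/25 (114 hosts, 126 usable)


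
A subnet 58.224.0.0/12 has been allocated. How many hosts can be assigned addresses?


Host bits = 32 - 12 = 20
Total addresses = 2^20 = 1048576
Usable = total - 2 (network and broadcast)
Usable hosts: 1048574


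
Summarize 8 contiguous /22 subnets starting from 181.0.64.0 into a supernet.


Original prefix: /22
Number of subnets: 8 = 2^3
New prefix = 22 - 3 = 19
Supernet: 181.0.64.0/19


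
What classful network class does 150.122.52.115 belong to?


First octet: 150
Binary: 10010110
10xxxxxx -> Class B (128-191)
Class B, default mask 255.255.0.0 (/16)


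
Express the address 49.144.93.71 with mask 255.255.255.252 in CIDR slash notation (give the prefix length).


Binary: 11111111.11111111.11111111.11111100
Count leading 1s
Prefix: /30


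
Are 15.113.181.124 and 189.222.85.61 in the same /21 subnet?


Mask: 255.255.248.0
15.113.181.124 AND mask = 15.113.176.0
189.222.85.61 AND mask = 189.222.80.0
No, different subnets (15.113.176.0 vs 189.222.80.0)


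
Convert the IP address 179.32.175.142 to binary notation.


179 = 10110011
32 = 00100000
175 = 10101111
142 = 10001110
Binary: 10110011.00100000.10101111.10001110


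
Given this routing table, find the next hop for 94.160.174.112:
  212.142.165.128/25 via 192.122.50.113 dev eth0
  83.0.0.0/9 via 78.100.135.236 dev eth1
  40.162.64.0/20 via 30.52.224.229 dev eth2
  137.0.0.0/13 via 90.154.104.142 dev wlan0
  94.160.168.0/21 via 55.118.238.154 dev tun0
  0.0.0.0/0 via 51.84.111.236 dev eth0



Longest prefix match for 94.160.174.112:
  /25 212.142.165.128: no
  /9 83.0.0.0: no
  /20 40.162.64.0: no
  /13 137.0.0.0: no
  /21 94.160.168.0: MATCH
  /0 0.0.0.0: MATCH
Selected: next-hop 55.118.238.154 via tun0 (matched /21)


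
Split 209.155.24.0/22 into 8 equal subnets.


New prefix = 22 + 3 = 25
Each subnet has 128 addresses
  209.155.24.0/25
  209.155.24.128/25
  209.155.25.0/25
  209.155.25.128/25
  209.155.26.0/25
  209.155.26.128/25
  209.155.27.0/25
  209.155.27.128/25
Subnets: 209.155.24.0/25, 209.155.24.128/25, 209.155.25.0/25, 209.155.25.128/25, 209.155.26.0/25, 209.155.26.128/25, 209.155.27.0/25, 209.155.27.128/25


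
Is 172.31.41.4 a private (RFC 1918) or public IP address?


RFC 1918 private ranges:
  10.0.0.0/8 (10.0.0.0 - 10.255.255.255)
  172.16.0.0/12 (172.16.0.0 - 172.31.255.255)
  192.168.0.0/16 (192.168.0.0 - 192.168.255.255)
Private (in 172.16.0.0/12)


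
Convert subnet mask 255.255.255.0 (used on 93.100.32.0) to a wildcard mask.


Subnet mask: 255.255.255.0
Wildcard = 255.255.255.255 - subnet mask
255 - 255 = 0
255 - 255 = 0
255 - 255 = 0
255 - 0 = 255
Wildcard: 0.0.0.255


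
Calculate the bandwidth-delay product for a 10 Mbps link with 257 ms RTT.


BDP = bandwidth * RTT
= 10 Mbps * 257 ms
= 10 * 1e6 * 257 / 1000 bits
= 2570000 bits
= 321250 bytes
= 313.7207 KB
BDP = 2570000 bits (321250 bytes)


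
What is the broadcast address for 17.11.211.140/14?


Network: 17.8.0.0/14
Host bits = 18
Set all host bits to 1:
Broadcast: 17.11.255.255


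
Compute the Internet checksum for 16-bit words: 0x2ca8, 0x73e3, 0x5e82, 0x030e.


Sum all words (with carry folding):
+ 0x2ca8 = 0x2ca8
+ 0x73e3 = 0xa08b
+ 0x5e82 = 0xff0d
+ 0x030e = 0x021c
One's complement: ~0x021c
Checksum = 0xfde3


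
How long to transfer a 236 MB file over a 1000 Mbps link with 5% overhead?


Effective throughput = 1000 * (1 - 5/100) = 950 Mbps
File size in Mb = 236 * 8 = 1888 Mb
Time = 1888 / 950
Time = 1.9874 seconds


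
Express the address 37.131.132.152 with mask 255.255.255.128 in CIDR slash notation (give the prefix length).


Binary: 11111111.11111111.11111111.10000000
Count leading 1s
Prefix: /25


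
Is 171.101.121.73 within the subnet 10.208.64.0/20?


Subnet network: 10.208.64.0
Test IP AND mask: 171.101.112.0
No, 171.101.121.73 is not in 10.208.64.0/20


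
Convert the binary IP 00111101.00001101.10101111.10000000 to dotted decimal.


00111101 = 61
00001101 = 13
10101111 = 175
10000000 = 128
IP: 61.13.175.128


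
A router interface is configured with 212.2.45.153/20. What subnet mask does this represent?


/20 means 20 network bits, 12 host bits
Binary: 11111111111111111111000000000000
Mask: 255.255.240.0


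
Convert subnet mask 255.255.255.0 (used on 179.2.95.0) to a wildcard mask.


Subnet mask: 255.255.255.0
Wildcard = 255.255.255.255 - subnet mask
255 - 255 = 0
255 - 255 = 0
255 - 255 = 0
255 - 0 = 255
Wildcard: 0.0.0.255


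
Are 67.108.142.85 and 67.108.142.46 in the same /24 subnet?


Mask: 255.255.255.0
67.108.142.85 AND mask = 67.108.142.0
67.108.142.46 AND mask = 67.108.142.0
Yes, same subnet (67.108.142.0)


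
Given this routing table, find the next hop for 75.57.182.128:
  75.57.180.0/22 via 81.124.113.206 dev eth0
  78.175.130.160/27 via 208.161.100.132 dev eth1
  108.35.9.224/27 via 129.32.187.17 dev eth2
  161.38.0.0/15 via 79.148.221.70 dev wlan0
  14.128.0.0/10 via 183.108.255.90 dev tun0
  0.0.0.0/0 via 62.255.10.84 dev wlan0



Longest prefix match for 75.57.182.128:
  /22 75.57.180.0: MATCH
  /27 78.175.130.160: no
  /27 108.35.9.224: no
  /15 161.38.0.0: no
  /10 14.128.0.0: no
  /0 0.0.0.0: MATCH
Selected: next-hop 81.124.113.206 via eth0 (matched /22)


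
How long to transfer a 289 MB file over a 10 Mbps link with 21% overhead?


Effective throughput = 10 * (1 - 21/100) = 7.9 Mbps
File size in Mb = 289 * 8 = 2312 Mb
Time = 2312 / 7.9
Time = 292.6582 seconds


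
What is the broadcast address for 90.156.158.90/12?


Network: 90.144.0.0/12
Host bits = 20
Set all host bits to 1:
Broadcast: 90.159.255.255


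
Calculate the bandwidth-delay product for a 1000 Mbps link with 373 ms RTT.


BDP = bandwidth * RTT
= 1000 Mbps * 373 ms
= 1000 * 1e6 * 373 / 1000 bits
= 373000000 bits
= 46625000 bytes
= 45532.2266 KB
BDP = 373000000 bits (46625000 bytes)


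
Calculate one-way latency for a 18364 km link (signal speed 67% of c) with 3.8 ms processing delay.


Speed = 0.67 * 3e5 km/s = 201000 km/s
Propagation delay = 18364 / 201000 = 0.0914 s = 91.3632 ms
Processing delay = 3.8 ms
Total one-way latency = 95.1632 ms


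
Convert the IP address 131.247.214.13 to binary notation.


131 = 10000011
247 = 11110111
214 = 11010110
13 = 00001101
Binary: 10000011.11110111.11010110.00001101


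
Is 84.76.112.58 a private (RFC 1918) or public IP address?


RFC 1918 private ranges:
  10.0.0.0/8 (10.0.0.0 - 10.255.255.255)
  172.16.0.0/12 (172.16.0.0 - 172.31.255.255)
  192.168.0.0/16 (192.168.0.0 - 192.168.255.255)
Public (not in any RFC 1918 range)


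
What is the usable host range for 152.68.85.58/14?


Network: 152.68.0.0
Broadcast: 152.71.255.255
First usable = network + 1
Last usable = broadcast - 1
Range: 152.68.0.1 to 152.71.255.254


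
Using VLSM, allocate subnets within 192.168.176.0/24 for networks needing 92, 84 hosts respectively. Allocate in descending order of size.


92 hosts -> /25 (126 usable): 192.168.176.0/25
84 hosts -> /25 (126 usable): 192.168.176.128/25
Allocation: 192.168.176.0/25 (92 hosts, 126 usable); 192.168.176.128/25 (84 hosts, 126 usable)


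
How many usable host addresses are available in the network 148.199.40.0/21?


Host bits = 32 - 21 = 11
Total addresses = 2^11 = 2048
Usable = total - 2 (network and broadcast)
Usable hosts: 2046


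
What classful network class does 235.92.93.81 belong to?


First octet: 235
Binary: 11101011
1110xxxx -> Class D (224-239)
Class D (multicast), default mask N/A


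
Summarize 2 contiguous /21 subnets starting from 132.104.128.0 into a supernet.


Original prefix: /21
Number of subnets: 2 = 2^1
New prefix = 21 - 1 = 20
Supernet: 132.104.128.0/20


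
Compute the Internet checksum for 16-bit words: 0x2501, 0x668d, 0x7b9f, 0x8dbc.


Sum all words (with carry folding):
+ 0x2501 = 0x2501
+ 0x668d = 0x8b8e
+ 0x7b9f = 0x072e
+ 0x8dbc = 0x94ea
One's complement: ~0x94ea
Checksum = 0x6b15


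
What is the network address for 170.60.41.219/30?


IP:   10101010.00111100.00101001.11011011
Mask: 11111111.11111111.11111111.11111100
AND operation:
Net:  10101010.00111100.00101001.11011000
Network: 170.60.41.216/30


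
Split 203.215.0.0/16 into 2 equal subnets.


New prefix = 16 + 1 = 17
Each subnet has 32768 addresses
  203.215.0.0/17
  203.215.128.0/17
Subnets: 203.215.0.0/17, 203.215.128.0/17


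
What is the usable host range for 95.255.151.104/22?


Network: 95.255.148.0
Broadcast: 95.255.151.255
First usable = network + 1
Last usable = broadcast - 1
Range: 95.255.148.1 to 95.255.151.254


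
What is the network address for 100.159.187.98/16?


IP:   01100100.10011111.10111011.01100010
Mask: 11111111.11111111.00000000.00000000
AND operation:
Net:  01100100.10011111.00000000.00000000
Network: 100.159.0.0/16


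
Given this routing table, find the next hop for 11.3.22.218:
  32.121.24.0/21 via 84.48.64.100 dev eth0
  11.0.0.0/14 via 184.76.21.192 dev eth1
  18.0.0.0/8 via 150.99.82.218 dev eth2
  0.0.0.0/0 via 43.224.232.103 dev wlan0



Longest prefix match for 11.3.22.218:
  /21 32.121.24.0: no
  /14 11.0.0.0: MATCH
  /8 18.0.0.0: no
  /0 0.0.0.0: MATCH
Selected: next-hop 184.76.21.192 via eth1 (matched /14)


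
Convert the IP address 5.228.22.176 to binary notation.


5 = 00000101
228 = 11100100
22 = 00010110
176 = 10110000
Binary: 00000101.11100100.00010110.10110000


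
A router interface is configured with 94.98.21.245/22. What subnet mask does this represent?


/22 means 22 network bits, 10 host bits
Binary: 11111111111111111111110000000000
Mask: 255.255.252.0
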